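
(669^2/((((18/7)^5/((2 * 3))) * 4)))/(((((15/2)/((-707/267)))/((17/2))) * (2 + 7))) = -10045423746757/5045146560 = -1991.11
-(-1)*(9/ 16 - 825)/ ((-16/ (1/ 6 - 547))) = -14426557/ 512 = -28176.87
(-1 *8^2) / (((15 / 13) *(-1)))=55.47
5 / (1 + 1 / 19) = 19 / 4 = 4.75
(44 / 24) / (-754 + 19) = -11 / 4410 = -0.00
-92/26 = -3.54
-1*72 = -72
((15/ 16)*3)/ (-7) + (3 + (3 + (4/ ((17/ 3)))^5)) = 918119523/ 159023984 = 5.77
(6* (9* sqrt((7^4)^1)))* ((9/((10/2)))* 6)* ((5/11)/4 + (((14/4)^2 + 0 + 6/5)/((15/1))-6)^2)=102781505799/137500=747501.86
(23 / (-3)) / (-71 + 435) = -23 / 1092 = -0.02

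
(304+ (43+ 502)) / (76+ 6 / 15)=11.11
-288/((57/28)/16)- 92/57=-129116/57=-2265.19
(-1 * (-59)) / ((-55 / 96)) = -5664 / 55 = -102.98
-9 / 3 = -3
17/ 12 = 1.42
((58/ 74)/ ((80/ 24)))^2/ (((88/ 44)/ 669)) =5063661/ 273800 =18.49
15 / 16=0.94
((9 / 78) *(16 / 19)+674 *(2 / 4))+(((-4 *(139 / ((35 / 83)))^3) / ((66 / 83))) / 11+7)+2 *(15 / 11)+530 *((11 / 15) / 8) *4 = -20986891384769227 / 1281405125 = -16378029.85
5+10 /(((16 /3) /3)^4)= 196645 /32768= 6.00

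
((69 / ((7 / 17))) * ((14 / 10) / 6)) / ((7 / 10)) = 55.86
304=304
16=16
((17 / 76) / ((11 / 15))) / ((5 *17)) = 3 / 836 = 0.00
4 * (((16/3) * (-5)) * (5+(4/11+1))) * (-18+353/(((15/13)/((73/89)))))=-1393132160/8811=-158112.83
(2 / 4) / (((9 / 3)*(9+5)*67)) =1 / 5628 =0.00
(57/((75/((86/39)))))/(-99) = -1634/96525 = -0.02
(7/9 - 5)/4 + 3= 35/18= 1.94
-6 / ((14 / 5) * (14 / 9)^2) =-1215 / 1372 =-0.89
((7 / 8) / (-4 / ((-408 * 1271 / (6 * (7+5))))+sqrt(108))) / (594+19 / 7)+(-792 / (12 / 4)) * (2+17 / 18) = -109142326157459159 / 140406079961064+22876260001 * sqrt(3) / 280812159922128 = -777.33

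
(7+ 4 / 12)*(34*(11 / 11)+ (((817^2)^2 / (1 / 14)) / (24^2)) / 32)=34306703961101 / 13824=2481677080.52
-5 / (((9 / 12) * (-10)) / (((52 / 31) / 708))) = 26 / 16461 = 0.00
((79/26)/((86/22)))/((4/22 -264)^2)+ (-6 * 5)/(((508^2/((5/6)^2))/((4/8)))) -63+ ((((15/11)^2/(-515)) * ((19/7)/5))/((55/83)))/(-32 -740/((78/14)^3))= -592743421731405252868023361819/9408633557921925416010841920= -63.00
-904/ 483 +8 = 2960/ 483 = 6.13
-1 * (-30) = 30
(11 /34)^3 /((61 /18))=11979 /1198772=0.01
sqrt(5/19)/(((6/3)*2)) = sqrt(95)/76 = 0.13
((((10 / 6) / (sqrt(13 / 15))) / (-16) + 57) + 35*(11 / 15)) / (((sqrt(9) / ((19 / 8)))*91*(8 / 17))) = 1.53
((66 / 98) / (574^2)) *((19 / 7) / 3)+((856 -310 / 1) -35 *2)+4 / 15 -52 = 719197348687 / 1695154020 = 424.27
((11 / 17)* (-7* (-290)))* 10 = 223300 / 17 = 13135.29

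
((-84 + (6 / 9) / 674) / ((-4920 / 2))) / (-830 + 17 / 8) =-0.00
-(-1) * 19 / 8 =19 / 8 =2.38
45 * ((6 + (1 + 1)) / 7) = 360 / 7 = 51.43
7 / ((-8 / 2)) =-7 / 4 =-1.75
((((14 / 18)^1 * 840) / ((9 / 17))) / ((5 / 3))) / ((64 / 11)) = 9163 / 72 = 127.26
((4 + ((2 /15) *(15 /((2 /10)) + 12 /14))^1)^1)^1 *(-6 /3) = -988 /35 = -28.23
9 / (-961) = -9 / 961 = -0.01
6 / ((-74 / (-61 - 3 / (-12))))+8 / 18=7153 / 1332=5.37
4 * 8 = 32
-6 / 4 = -3 / 2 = -1.50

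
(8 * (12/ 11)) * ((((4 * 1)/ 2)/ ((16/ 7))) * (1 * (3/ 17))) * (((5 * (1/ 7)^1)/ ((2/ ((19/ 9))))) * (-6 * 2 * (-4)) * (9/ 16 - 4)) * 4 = -11400/ 17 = -670.59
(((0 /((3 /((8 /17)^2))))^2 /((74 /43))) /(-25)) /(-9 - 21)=0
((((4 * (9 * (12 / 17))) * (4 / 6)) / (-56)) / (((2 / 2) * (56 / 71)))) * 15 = -9585 / 1666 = -5.75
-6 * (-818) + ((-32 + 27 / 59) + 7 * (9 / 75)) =7194014 / 1475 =4877.30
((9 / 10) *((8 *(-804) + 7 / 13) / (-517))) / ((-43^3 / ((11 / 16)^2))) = -8277291 / 124361669120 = -0.00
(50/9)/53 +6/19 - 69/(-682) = 3225131/6180966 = 0.52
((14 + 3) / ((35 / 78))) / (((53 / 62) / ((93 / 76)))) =1911429 / 35245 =54.23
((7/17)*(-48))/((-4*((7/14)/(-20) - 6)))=-3360/4097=-0.82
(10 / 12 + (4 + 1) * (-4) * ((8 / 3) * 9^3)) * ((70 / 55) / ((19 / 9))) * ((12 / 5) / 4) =-2939265 / 209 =-14063.47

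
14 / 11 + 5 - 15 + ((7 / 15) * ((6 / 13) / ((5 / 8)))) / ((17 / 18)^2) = -8617632 / 1033175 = -8.34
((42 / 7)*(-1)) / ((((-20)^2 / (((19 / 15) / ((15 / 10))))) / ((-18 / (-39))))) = -19 / 3250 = -0.01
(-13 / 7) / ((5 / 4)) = -1.49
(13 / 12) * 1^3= 13 / 12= 1.08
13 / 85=0.15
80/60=4/3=1.33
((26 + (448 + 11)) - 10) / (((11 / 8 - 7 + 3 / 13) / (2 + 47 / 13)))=-277400 / 561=-494.47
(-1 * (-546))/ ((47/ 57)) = 662.17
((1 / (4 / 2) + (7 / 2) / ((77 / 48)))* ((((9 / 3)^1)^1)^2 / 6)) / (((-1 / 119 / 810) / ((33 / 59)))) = -433755 / 2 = -216877.50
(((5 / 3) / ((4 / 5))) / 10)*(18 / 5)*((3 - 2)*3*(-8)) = -18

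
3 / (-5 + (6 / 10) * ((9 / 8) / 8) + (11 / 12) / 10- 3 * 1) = -2880 / 7511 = -0.38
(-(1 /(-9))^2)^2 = 1 /6561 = 0.00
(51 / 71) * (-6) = -306 / 71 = -4.31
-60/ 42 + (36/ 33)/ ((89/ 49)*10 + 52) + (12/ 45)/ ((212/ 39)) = -15947587/ 11692065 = -1.36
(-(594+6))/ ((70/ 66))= -3960/ 7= -565.71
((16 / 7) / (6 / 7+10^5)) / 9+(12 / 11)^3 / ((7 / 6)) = 32659554472 / 29348801559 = 1.11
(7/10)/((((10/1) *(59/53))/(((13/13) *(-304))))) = -28196/1475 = -19.12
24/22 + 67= 749/11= 68.09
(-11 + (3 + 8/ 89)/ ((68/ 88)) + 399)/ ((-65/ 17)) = -593094/ 5785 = -102.52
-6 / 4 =-3 / 2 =-1.50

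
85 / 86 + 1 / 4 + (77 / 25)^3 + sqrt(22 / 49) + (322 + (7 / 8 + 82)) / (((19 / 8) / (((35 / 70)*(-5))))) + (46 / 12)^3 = -935850380299 / 2757375000 + sqrt(22) / 7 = -338.73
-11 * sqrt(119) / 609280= -0.00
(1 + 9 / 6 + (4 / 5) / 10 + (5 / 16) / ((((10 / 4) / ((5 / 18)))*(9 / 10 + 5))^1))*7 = 1922347 / 106200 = 18.10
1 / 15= 0.07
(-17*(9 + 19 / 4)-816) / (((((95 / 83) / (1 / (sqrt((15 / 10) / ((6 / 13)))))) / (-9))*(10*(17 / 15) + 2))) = 38097*sqrt(13) / 400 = 343.40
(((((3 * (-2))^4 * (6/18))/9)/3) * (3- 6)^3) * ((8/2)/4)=-432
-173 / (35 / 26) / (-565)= 4498 / 19775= 0.23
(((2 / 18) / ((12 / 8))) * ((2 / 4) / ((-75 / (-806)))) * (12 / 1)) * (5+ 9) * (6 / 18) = 45136 / 2025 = 22.29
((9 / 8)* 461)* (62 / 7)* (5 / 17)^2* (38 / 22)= 61094025 / 89012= 686.36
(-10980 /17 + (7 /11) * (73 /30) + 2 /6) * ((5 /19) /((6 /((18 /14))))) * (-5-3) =7225686 /24871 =290.53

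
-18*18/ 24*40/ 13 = -540/ 13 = -41.54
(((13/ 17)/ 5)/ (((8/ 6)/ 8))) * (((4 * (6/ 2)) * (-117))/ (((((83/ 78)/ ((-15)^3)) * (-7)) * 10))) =-576580680/ 9877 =-58376.09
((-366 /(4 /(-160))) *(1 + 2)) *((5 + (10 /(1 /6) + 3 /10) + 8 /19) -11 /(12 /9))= 2524128.63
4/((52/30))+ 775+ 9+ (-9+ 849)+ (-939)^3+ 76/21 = -827934389.07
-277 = -277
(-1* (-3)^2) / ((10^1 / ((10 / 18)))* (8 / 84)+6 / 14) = -21 / 5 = -4.20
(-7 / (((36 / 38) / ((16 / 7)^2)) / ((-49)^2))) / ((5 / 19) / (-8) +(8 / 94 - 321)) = 5959353344 / 20635659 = 288.79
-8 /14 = -0.57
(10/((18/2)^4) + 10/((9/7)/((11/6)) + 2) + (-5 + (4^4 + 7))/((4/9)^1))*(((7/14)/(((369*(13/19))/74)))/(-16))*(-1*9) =280235285051/5819029632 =48.16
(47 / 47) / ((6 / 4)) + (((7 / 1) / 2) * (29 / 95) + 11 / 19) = 1319 / 570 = 2.31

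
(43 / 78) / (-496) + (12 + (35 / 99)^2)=1532381471 / 126393696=12.12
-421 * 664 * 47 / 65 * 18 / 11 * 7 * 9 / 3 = -4966378704 / 715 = -6945984.20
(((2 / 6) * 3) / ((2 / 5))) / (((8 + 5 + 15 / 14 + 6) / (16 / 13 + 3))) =1925 / 3653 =0.53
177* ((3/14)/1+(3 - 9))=-14337/14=-1024.07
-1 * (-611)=611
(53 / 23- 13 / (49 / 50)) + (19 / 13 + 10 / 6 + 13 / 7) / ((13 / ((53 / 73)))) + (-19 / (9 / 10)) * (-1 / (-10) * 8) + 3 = -3074725285 / 125134191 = -24.57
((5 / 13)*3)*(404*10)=60600 / 13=4661.54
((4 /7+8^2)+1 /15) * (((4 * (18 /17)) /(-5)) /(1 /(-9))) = 1465992 /2975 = 492.77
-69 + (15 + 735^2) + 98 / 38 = 10263298 / 19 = 540173.58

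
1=1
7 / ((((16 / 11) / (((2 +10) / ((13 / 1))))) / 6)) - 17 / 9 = 5795 / 234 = 24.76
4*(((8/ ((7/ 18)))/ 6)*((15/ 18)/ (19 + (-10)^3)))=-80/ 6867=-0.01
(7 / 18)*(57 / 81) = 133 / 486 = 0.27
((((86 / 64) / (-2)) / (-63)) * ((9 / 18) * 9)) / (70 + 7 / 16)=0.00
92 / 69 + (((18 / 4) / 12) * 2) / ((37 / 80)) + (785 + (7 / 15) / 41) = 17930174 / 22755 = 787.97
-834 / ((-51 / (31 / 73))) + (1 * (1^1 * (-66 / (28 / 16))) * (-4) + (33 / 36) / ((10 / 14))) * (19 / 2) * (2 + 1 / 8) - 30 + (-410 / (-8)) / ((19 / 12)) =488131494923 / 158450880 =3080.65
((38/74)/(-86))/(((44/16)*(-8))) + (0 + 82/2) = 2870183/70004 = 41.00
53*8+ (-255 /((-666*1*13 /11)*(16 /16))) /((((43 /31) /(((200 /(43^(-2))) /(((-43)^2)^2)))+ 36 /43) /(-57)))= 67308743404 /159254771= 422.65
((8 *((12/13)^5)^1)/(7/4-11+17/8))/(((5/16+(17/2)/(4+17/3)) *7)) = -2463105024/27308228857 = -0.09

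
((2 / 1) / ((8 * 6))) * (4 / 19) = 1 / 114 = 0.01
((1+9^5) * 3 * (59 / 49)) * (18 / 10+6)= 81524430 / 49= 1663763.88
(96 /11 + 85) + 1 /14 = 14445 /154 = 93.80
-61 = -61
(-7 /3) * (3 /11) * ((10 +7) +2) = -133 /11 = -12.09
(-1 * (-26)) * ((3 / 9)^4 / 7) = 26 / 567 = 0.05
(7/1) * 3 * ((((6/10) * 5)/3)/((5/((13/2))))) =273/10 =27.30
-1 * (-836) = 836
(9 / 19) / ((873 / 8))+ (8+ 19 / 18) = 300553 / 33174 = 9.06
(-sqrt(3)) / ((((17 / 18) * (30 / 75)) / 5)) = -225 * sqrt(3) / 17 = -22.92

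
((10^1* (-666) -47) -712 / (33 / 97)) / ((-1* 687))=290395 / 22671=12.81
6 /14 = 3 /7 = 0.43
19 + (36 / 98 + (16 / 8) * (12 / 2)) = 1537 / 49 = 31.37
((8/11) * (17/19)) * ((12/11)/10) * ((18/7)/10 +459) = 690336/21175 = 32.60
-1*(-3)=3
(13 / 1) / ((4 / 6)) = 39 / 2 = 19.50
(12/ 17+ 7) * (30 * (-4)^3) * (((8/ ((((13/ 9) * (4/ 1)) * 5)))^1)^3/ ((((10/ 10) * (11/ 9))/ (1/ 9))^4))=-293372928/ 13670667725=-0.02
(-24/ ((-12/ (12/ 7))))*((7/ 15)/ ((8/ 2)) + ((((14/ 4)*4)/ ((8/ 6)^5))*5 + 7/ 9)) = 57619/ 960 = 60.02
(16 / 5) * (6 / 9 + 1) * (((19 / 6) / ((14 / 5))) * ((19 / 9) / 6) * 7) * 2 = 7220 / 243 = 29.71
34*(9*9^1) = 2754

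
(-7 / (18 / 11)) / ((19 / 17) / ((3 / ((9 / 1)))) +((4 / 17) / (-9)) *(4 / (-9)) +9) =-11781 / 34052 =-0.35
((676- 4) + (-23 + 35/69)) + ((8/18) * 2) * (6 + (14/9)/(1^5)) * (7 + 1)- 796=-172820/1863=-92.76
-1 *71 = -71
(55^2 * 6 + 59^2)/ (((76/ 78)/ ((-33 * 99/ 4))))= -18132043.44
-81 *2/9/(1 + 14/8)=-72/11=-6.55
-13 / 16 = -0.81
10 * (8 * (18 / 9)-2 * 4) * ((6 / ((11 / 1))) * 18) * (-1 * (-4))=34560 / 11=3141.82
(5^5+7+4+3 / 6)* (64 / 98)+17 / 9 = 904145 / 441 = 2050.22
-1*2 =-2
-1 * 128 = -128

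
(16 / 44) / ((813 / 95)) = 380 / 8943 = 0.04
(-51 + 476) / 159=425 / 159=2.67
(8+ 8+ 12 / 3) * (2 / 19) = 40 / 19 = 2.11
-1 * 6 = -6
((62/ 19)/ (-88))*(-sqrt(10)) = 31*sqrt(10)/ 836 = 0.12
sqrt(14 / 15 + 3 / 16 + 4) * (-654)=-1479.95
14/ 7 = 2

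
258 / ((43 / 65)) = 390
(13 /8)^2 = 169 /64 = 2.64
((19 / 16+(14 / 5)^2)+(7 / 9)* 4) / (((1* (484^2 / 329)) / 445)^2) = 4.74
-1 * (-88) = 88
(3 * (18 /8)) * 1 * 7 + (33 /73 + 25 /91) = 47.98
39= 39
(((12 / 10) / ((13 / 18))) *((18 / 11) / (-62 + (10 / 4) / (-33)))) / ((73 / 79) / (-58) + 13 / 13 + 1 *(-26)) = 53444448 / 30524678015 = 0.00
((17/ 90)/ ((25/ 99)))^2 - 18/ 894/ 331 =1724448611/ 3082437500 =0.56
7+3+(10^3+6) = 1016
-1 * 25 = -25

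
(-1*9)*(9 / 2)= -81 / 2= -40.50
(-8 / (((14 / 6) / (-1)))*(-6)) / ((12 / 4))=-48 / 7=-6.86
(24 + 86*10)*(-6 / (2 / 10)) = -26520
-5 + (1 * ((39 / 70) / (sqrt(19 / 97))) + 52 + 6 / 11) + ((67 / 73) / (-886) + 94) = 39 * sqrt(1843) / 1330 + 100702909 / 711458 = 142.80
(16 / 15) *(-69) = -368 / 5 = -73.60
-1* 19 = -19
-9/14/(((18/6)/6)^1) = -1.29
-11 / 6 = -1.83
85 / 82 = 1.04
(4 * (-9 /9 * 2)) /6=-4 /3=-1.33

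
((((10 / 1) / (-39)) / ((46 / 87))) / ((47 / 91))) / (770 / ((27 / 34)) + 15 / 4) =-756 / 783725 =-0.00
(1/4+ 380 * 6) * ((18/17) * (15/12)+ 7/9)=5864803/1224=4791.51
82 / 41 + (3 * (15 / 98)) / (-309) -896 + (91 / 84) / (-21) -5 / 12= -40629499 / 45423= -894.47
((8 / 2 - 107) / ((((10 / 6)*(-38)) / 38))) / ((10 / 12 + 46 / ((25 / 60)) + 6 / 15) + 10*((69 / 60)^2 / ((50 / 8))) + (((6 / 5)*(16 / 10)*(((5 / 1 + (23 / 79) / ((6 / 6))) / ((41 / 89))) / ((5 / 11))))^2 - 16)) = 30391466146875 / 1205572120625008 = 0.03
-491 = -491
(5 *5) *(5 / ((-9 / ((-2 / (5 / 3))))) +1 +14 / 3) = 475 / 3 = 158.33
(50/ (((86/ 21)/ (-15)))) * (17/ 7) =-19125/ 43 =-444.77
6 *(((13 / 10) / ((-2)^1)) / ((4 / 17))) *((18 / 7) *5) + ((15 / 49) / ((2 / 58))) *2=-38289 / 196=-195.35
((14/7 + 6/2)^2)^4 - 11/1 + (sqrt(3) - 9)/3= sqrt(3)/3 + 390611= 390611.58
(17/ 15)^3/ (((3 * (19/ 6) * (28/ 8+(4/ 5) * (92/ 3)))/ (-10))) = -39304/ 719055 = -0.05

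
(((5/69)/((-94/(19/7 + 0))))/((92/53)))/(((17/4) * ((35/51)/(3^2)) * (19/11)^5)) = -76821327/317536760254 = -0.00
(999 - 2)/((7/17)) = 16949/7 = 2421.29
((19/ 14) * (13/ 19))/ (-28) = -13/ 392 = -0.03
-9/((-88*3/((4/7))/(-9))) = -0.18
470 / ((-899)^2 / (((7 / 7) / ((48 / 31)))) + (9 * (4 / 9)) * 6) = 0.00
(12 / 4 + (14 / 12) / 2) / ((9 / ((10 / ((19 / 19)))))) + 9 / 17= 4141 / 918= 4.51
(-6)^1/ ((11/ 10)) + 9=39/ 11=3.55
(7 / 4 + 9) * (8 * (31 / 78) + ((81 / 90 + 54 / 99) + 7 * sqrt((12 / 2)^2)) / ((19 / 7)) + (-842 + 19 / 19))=-2880401569 / 326040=-8834.50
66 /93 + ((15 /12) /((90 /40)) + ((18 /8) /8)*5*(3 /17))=229697 /151776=1.51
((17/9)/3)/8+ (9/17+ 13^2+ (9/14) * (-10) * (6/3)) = 4029127/25704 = 156.75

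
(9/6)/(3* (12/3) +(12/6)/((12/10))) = 9/82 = 0.11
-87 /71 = -1.23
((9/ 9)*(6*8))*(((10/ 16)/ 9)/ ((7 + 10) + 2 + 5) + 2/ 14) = 1763/ 252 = 7.00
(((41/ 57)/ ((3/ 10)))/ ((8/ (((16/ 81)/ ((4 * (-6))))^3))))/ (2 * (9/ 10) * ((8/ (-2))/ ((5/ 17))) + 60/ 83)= 425375/ 60477888014856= 0.00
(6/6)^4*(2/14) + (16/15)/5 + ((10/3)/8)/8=6859/16800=0.41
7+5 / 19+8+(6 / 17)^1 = 15.62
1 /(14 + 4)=1 /18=0.06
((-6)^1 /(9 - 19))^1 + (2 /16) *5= 49 /40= 1.22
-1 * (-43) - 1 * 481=-438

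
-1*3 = -3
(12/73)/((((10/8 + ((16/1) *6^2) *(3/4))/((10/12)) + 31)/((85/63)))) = 3400/8445297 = 0.00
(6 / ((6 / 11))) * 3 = 33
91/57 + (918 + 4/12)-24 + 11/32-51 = 1541779/1824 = 845.27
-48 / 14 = -24 / 7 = -3.43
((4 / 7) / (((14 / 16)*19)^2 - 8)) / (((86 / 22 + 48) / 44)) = 123904 / 68656469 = 0.00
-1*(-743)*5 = 3715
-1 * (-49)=49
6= 6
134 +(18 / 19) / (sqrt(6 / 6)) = 2564 / 19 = 134.95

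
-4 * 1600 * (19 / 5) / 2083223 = -0.01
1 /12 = 0.08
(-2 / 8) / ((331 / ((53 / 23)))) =-53 / 30452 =-0.00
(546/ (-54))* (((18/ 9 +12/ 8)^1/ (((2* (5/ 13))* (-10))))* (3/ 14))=0.99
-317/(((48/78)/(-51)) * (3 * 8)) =70057/64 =1094.64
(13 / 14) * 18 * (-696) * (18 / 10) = -732888 / 35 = -20939.66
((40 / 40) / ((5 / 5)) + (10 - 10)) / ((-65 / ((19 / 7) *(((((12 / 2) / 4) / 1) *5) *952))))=-3876 / 13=-298.15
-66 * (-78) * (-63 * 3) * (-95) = 92432340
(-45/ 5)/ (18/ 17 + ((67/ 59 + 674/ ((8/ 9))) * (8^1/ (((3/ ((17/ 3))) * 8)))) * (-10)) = 162486/ 258946559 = 0.00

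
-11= -11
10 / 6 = 5 / 3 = 1.67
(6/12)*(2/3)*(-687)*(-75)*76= 1305300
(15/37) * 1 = 15/37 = 0.41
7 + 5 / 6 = 47 / 6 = 7.83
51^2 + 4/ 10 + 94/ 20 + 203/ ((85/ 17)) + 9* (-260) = 3067/ 10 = 306.70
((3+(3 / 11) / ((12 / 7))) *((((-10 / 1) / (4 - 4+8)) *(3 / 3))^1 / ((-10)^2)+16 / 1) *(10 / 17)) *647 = 115024307 / 5984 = 19221.98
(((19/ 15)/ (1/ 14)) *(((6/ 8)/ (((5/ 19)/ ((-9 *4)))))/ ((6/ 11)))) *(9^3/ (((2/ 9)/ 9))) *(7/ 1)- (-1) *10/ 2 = -34469085863/ 50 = -689381717.26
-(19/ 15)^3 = -6859/ 3375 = -2.03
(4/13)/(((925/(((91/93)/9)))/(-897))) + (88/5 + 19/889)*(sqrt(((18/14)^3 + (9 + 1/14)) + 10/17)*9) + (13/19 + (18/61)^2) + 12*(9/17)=2199701151899/310175955225 + 704943*sqrt(32710006)/7405370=551.53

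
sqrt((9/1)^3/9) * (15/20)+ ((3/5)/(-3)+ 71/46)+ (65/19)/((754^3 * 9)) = 5248072676681/648432294120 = 8.09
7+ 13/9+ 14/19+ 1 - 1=1570/171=9.18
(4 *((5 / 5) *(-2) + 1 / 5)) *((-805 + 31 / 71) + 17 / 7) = 14351796 / 2485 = 5775.37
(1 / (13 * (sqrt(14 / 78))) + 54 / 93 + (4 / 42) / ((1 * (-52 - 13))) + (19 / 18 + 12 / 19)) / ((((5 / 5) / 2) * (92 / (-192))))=-174919952 / 18491655 - 96 * sqrt(273) / 2093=-10.22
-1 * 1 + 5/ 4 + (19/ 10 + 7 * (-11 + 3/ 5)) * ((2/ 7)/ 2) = -9.88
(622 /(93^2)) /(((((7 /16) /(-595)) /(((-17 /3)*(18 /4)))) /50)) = 359516000 /2883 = 124702.05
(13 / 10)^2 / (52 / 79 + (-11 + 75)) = 13351 / 510800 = 0.03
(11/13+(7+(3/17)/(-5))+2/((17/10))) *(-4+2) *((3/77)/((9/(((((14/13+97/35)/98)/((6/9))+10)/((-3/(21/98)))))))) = 8908633343/159345486300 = 0.06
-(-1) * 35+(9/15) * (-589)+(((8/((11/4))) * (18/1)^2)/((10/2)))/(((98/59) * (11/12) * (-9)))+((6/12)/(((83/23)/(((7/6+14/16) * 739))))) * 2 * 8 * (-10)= -249351119074/7381605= -33780.07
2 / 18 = 1 / 9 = 0.11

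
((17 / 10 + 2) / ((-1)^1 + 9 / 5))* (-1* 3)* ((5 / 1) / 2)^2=-86.72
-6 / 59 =-0.10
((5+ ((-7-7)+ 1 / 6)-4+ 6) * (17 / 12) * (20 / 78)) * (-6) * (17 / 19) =59245 / 4446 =13.33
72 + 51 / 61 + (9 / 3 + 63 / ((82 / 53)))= 583011 / 5002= 116.56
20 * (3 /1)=60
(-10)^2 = 100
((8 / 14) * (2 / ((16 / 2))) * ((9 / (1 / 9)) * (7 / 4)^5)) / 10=194481 / 10240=18.99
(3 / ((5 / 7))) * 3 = 63 / 5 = 12.60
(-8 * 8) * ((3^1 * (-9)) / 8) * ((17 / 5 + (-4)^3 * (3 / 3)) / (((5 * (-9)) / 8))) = 58176 / 25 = 2327.04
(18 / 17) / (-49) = -18 / 833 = -0.02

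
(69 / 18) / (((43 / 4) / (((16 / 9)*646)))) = 475456 / 1161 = 409.52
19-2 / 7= 131 / 7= 18.71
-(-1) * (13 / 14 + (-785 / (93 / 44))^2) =137937.29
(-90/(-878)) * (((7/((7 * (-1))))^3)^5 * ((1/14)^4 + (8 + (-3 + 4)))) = -15558525/16864624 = -0.92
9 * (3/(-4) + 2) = 11.25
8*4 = 32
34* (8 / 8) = 34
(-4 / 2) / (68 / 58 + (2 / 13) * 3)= -377 / 308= -1.22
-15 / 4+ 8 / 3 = -13 / 12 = -1.08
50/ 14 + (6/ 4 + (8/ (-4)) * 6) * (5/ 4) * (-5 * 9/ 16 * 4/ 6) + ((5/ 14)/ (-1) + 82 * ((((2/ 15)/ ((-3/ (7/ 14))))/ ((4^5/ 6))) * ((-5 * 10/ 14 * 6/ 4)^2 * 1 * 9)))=1257705/ 50176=25.07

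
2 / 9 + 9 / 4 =89 / 36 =2.47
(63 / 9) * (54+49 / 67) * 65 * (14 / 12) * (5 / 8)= 58396975 / 3216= 18158.26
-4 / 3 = -1.33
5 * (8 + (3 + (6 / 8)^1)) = 235 / 4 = 58.75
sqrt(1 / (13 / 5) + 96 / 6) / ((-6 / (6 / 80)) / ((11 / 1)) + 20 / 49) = -539 * sqrt(2769) / 48100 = -0.59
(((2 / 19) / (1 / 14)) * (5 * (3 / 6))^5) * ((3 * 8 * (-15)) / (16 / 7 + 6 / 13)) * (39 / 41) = -27948375 / 1558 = -17938.62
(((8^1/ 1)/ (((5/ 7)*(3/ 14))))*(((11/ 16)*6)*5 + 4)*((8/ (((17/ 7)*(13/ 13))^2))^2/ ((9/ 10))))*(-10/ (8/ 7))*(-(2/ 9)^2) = 1136.89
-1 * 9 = -9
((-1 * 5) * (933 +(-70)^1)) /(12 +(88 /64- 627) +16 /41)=7.04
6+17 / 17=7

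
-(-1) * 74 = 74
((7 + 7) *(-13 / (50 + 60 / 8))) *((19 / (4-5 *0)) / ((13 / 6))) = -798 / 115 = -6.94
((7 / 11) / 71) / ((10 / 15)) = 21 / 1562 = 0.01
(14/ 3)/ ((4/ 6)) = 7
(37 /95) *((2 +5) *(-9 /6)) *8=-3108 /95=-32.72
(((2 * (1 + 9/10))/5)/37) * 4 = 76/925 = 0.08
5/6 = 0.83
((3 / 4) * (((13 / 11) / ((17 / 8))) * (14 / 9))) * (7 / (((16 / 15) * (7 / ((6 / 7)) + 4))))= 9555 / 27302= 0.35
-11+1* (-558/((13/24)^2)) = -323267/169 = -1912.82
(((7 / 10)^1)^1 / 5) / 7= 1 / 50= 0.02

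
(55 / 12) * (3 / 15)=11 / 12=0.92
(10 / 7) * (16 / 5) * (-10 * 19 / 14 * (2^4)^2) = -778240 / 49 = -15882.45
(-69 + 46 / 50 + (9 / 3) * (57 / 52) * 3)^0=1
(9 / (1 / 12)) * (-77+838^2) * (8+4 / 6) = 657228312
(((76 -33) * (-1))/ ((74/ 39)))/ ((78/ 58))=-1247/ 74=-16.85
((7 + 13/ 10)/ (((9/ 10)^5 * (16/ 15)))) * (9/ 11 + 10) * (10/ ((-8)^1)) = -154328125/ 866052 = -178.20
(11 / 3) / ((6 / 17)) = 187 / 18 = 10.39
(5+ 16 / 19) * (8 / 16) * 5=555 / 38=14.61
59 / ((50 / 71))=4189 / 50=83.78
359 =359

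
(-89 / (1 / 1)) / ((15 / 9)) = -53.40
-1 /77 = -0.01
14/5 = 2.80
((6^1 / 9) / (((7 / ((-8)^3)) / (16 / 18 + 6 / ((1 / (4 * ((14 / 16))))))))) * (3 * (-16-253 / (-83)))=216857600 / 5229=41472.10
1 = 1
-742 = -742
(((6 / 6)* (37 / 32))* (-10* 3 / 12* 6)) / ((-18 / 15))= 925 / 64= 14.45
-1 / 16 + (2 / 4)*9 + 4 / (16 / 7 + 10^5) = 3106349 / 700016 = 4.44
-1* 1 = -1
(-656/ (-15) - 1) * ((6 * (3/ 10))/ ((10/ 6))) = 5769/ 125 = 46.15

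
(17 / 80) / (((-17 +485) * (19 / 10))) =17 / 71136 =0.00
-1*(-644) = 644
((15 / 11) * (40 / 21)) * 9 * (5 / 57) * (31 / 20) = 4650 / 1463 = 3.18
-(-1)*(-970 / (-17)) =970 / 17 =57.06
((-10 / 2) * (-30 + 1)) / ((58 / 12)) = 30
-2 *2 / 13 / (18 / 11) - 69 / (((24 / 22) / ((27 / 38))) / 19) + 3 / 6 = -798935 / 936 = -853.56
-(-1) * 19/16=19/16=1.19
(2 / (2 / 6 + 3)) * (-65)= -39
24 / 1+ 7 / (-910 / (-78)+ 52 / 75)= 7591 / 309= 24.57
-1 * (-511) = 511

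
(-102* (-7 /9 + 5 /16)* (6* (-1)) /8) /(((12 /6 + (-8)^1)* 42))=1139 /8064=0.14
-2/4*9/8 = -9/16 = -0.56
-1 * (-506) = 506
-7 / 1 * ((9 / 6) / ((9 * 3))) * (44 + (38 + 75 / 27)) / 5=-5341 / 810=-6.59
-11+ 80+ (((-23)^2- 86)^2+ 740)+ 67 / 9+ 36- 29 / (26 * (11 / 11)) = 46121477 / 234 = 197100.33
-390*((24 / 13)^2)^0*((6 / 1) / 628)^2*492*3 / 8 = -647595 / 98596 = -6.57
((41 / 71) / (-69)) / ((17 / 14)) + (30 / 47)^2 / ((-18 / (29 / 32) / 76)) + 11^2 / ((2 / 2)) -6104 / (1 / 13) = -58306341011017 / 735888588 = -79232.57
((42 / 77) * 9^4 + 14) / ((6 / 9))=59280 / 11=5389.09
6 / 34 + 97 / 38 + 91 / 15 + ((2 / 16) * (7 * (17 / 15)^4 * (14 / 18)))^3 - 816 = -12604231104866963838939853 / 15642102243375000000000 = -805.79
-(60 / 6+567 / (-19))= 377 / 19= 19.84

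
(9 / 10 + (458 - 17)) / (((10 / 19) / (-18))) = -755649 / 50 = -15112.98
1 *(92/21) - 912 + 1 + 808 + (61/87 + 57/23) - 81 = -2471390/14007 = -176.44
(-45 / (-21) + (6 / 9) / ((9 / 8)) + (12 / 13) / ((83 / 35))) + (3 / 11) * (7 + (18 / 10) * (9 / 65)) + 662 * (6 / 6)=37411750591 / 56081025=667.10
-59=-59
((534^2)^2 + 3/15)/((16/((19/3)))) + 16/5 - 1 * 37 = 7724824703827/240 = 32186769599.28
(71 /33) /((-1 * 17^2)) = -0.01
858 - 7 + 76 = 927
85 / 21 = 4.05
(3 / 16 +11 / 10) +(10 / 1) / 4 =303 / 80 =3.79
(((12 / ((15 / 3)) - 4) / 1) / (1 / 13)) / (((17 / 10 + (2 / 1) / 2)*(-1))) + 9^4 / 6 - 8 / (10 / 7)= 1095.60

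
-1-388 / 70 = -229 / 35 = -6.54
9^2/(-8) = -10.12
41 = 41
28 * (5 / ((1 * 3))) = 140 / 3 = 46.67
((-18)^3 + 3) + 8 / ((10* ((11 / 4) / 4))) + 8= -320091 / 55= -5819.84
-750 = -750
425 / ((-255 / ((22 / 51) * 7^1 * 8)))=-6160 / 153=-40.26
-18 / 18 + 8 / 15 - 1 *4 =-67 / 15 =-4.47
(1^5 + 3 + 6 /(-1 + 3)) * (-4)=-28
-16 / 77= -0.21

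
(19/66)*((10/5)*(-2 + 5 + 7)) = 190/33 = 5.76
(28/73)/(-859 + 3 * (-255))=-1/4234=-0.00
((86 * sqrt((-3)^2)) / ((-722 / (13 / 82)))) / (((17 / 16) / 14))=-187824 / 251617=-0.75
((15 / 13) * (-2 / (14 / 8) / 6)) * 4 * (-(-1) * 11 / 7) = -880 / 637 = -1.38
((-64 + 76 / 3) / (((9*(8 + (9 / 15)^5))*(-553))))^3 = 47634765625000000 / 53541383398781826964550337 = 0.00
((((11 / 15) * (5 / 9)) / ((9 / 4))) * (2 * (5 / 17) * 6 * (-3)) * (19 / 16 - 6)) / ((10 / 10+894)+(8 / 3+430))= 605 / 87057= 0.01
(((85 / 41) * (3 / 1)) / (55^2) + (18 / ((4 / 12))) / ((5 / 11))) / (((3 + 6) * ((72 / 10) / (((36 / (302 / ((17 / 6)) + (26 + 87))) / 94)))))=0.00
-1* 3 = -3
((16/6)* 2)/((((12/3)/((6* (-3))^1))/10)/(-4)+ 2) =960/361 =2.66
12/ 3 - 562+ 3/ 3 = -557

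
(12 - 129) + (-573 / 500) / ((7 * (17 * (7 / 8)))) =-12183771 / 104125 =-117.01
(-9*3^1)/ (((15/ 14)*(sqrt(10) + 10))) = -14/ 5 + 7*sqrt(10)/ 25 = -1.91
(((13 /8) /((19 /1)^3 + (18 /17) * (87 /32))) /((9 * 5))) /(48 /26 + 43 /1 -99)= -2873 /29564267040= -0.00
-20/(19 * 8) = -5/38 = -0.13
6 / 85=0.07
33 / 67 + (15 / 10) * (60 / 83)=8769 / 5561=1.58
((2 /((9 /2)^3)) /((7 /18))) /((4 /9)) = 8 /63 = 0.13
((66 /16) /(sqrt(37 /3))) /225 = 11 * sqrt(111) /22200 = 0.01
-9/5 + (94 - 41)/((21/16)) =4051/105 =38.58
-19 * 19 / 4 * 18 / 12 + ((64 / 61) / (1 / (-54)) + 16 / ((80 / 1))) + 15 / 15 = -465627 / 2440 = -190.83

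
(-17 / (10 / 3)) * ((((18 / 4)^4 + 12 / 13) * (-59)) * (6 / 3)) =51444873 / 208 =247331.12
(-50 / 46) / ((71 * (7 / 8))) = -200 / 11431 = -0.02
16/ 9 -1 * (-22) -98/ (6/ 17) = -2285/ 9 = -253.89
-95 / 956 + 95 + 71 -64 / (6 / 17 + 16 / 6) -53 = 6750649 / 73612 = 91.71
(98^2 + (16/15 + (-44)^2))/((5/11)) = 1904276/75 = 25390.35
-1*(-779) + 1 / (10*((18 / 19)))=779.11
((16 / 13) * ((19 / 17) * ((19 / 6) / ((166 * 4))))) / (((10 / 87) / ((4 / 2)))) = 0.11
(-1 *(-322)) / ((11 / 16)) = 5152 / 11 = 468.36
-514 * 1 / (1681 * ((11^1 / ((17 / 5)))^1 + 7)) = -4369 / 146247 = -0.03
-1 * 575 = -575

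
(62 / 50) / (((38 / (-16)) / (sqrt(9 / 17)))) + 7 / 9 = 7 / 9-744*sqrt(17) / 8075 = 0.40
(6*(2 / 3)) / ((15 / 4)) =16 / 15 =1.07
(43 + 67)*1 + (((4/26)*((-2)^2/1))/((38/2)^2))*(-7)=516174/4693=109.99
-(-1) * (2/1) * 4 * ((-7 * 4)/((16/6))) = -84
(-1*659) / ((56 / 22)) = -258.89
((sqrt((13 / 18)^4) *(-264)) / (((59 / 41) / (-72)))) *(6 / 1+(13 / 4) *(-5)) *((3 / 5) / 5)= -12499916 / 1475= -8474.52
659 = 659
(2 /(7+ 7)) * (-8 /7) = -8 /49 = -0.16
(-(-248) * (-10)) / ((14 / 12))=-2125.71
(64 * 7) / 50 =224 / 25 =8.96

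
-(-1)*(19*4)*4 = 304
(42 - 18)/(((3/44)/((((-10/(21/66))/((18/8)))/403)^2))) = 0.42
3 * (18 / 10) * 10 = 54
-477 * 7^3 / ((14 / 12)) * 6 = -841428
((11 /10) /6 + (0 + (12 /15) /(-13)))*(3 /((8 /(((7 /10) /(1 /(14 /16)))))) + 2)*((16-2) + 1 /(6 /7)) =189791 /46080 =4.12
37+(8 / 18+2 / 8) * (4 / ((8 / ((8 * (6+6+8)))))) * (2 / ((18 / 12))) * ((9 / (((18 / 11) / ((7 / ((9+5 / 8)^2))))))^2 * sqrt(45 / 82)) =1024000 * sqrt(410) / 2187801+37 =46.48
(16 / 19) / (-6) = -8 / 57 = -0.14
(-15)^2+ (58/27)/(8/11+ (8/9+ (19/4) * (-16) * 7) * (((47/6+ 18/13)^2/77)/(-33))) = 144764495721/643065667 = 225.12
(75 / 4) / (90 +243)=25 / 444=0.06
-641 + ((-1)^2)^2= -640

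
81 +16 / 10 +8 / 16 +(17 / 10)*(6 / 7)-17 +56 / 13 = 65397 / 910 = 71.86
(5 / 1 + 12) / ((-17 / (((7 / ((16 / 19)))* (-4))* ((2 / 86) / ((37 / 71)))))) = 9443 / 6364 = 1.48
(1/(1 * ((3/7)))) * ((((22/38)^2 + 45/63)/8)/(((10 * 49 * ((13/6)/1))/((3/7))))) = 153/1238230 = 0.00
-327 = -327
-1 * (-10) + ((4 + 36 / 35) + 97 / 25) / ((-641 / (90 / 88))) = 9857369 / 987140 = 9.99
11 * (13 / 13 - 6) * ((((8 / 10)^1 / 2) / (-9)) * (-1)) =-22 / 9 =-2.44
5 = 5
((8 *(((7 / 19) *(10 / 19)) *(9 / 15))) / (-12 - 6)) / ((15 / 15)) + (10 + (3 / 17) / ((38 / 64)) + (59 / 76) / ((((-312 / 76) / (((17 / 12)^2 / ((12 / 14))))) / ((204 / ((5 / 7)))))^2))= 398899400718655513 / 19355764147200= 20608.82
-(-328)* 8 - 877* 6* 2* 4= -39472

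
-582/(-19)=582/19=30.63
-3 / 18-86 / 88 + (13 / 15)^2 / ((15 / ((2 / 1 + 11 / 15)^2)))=-25721959 / 33412500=-0.77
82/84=41/42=0.98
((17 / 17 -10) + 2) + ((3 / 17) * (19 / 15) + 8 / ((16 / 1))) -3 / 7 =-7979 / 1190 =-6.71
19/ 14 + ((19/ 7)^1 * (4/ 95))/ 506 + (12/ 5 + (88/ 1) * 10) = 15651343/ 17710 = 883.76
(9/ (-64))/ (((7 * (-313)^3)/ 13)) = 117/ 13737605056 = 0.00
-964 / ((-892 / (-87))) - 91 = -185.02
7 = 7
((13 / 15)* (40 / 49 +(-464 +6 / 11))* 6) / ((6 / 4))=-12966824 / 8085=-1603.81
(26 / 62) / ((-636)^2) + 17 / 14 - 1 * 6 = -420069005 / 87775632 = -4.79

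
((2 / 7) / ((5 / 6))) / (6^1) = 2 / 35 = 0.06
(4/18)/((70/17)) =17/315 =0.05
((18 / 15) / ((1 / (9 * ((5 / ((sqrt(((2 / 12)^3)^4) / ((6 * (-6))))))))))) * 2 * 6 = -1088391168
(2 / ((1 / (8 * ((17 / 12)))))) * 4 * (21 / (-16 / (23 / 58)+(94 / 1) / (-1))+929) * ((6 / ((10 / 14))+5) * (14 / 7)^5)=92987012352 / 2575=36111461.11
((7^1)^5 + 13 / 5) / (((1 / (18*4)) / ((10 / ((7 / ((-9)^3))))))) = -8823022848 / 7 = -1260431835.43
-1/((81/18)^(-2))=-81/4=-20.25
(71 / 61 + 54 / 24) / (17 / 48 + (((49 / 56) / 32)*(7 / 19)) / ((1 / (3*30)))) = 2.71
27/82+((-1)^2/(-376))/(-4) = 20345/61664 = 0.33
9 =9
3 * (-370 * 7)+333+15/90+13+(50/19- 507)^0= -44537/6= -7422.83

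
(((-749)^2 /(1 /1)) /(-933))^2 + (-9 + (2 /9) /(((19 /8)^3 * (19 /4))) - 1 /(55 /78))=2255754610323121298 /6239364833295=361535.94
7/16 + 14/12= 1.60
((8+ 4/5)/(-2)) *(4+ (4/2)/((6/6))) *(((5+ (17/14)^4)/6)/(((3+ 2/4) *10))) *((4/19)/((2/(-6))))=9094833/15966650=0.57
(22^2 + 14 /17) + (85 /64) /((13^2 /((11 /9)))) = 802325143 /1654848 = 484.83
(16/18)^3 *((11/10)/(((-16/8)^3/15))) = -352/243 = -1.45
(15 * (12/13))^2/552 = 1350/3887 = 0.35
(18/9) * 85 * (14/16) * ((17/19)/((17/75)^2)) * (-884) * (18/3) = -261056250/19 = -13739802.63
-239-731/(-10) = -1659/10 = -165.90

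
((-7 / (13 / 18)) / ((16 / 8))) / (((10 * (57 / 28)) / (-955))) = 56154 / 247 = 227.34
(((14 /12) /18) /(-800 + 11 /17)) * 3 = -119 /489204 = -0.00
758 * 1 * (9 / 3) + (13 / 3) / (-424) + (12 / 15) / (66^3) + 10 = 174009050537 / 76186440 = 2283.99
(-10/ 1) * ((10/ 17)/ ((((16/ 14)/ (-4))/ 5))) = 1750/ 17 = 102.94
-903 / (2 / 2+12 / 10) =-4515 / 11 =-410.45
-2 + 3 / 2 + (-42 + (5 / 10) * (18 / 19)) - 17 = -2243 / 38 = -59.03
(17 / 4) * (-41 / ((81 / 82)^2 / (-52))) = 60926164 / 6561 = 9286.11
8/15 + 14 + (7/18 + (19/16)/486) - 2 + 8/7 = 3828617/272160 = 14.07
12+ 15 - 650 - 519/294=-61227/98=-624.77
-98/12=-49/6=-8.17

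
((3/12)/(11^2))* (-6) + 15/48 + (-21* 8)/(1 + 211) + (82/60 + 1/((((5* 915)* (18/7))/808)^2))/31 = -2416551524127553/5392748070270000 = -0.45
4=4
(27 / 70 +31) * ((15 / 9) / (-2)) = -2197 / 84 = -26.15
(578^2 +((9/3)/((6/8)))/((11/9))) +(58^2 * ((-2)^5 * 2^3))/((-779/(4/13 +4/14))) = 261025782736/779779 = 334743.28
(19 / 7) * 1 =19 / 7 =2.71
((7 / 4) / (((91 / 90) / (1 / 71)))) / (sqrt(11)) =0.01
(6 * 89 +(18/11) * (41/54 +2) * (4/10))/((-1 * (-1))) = 88408/165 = 535.81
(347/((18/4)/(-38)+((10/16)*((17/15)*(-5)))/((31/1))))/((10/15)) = -7357788/3289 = -2237.09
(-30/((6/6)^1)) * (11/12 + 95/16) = -1645/8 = -205.62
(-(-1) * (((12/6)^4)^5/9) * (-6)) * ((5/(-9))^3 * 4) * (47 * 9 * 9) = 49283072000/27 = 1825298962.96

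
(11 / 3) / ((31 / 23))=2.72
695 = 695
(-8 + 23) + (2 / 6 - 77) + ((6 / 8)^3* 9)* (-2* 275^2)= -55136545 / 96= -574339.01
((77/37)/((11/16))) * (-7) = -784/37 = -21.19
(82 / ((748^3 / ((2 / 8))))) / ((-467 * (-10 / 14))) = 287 / 1954436992640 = 0.00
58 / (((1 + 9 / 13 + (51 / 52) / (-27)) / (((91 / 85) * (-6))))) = -14820624 / 65875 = -224.98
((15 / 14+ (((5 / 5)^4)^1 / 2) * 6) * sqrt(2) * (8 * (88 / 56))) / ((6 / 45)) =18810 * sqrt(2) / 49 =542.88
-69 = -69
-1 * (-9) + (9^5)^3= 205891132094658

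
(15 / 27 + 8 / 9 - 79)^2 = 487204 / 81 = 6014.86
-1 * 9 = -9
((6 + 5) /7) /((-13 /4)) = -44 /91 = -0.48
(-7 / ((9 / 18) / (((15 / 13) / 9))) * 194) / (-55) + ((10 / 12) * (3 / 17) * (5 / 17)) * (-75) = 765473 / 247962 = 3.09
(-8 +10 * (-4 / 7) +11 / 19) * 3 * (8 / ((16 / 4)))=-10482 / 133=-78.81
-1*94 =-94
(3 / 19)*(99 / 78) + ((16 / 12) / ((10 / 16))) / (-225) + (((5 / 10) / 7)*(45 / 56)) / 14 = 1784436821 / 9149868000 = 0.20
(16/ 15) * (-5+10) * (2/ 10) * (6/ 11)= 32/ 55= 0.58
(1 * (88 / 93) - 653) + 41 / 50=-3028237 / 4650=-651.23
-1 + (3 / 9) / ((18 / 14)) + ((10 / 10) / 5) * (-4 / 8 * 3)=-281 / 270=-1.04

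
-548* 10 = -5480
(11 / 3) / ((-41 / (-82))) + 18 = 76 / 3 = 25.33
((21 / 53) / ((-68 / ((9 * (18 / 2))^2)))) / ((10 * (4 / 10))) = -137781 / 14416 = -9.56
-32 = -32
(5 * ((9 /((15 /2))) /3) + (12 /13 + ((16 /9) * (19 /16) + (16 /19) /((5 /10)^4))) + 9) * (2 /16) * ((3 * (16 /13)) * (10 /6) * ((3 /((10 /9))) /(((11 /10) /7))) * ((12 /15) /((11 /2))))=20546400 /388531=52.88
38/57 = 2/3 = 0.67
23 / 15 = 1.53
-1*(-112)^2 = -12544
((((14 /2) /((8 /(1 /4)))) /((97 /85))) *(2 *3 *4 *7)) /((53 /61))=762195 /20564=37.06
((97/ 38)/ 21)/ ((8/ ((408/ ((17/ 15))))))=1455/ 266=5.47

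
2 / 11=0.18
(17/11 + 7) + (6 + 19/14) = 2449/154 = 15.90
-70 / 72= -0.97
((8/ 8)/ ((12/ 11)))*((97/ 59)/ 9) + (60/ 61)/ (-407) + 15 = 2399072749/ 158197644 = 15.17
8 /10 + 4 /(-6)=2 /15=0.13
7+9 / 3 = 10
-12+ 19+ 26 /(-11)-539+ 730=195.64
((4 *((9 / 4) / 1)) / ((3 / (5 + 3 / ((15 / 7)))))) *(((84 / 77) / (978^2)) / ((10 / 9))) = 144 / 7306475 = 0.00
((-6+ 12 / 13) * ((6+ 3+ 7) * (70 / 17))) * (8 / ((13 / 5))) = -1029.17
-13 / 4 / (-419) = 13 / 1676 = 0.01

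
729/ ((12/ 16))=972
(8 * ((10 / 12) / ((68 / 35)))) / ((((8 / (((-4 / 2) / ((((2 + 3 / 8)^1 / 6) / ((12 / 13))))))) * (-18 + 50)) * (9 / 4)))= -350 / 12597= -0.03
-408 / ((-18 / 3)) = 68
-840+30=-810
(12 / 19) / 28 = 3 / 133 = 0.02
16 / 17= 0.94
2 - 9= -7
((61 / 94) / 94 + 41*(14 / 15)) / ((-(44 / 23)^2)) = -2683500091 / 256597440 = -10.46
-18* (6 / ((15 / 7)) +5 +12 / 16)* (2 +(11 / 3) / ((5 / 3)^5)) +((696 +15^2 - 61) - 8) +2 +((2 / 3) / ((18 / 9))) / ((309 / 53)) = 14553239677 / 28968750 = 502.38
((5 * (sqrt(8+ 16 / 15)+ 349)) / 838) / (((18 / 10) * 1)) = 5 * sqrt(510) / 11313+ 8725 / 7542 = 1.17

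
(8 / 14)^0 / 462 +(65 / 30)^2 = 13019 / 2772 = 4.70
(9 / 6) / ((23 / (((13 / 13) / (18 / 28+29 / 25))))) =0.04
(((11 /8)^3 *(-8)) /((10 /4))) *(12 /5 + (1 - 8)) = 30613 /800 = 38.27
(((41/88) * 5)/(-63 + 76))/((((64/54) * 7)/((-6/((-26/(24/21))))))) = 16605/2914912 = 0.01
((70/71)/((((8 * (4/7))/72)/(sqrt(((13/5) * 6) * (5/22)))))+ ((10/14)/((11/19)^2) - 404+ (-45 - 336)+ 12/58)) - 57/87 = -19240621/24563+ 2205 * sqrt(429)/1562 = -754.08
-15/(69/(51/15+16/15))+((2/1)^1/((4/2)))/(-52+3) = -3352/3381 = -0.99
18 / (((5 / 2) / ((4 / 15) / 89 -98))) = -1569912 / 2225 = -705.58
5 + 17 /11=72 /11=6.55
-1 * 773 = -773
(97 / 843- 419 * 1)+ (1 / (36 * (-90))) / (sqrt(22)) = -418.89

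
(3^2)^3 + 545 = 1274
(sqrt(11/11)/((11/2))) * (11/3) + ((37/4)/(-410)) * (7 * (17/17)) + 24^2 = 2836423/4920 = 576.51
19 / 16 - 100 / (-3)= 1657 / 48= 34.52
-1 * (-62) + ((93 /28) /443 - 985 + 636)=-3559855 /12404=-286.99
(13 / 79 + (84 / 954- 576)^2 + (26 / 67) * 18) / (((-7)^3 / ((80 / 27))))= -3550648417966640 / 1239236015913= -2865.19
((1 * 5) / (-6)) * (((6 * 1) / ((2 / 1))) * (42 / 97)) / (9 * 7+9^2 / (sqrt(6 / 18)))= -0.01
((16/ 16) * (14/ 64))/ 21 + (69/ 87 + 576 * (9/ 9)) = 1605821/ 2784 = 576.80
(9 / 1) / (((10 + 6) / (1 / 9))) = 1 / 16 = 0.06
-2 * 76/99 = -152/99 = -1.54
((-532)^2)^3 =22670953897037824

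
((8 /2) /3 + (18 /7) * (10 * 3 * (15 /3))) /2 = 4064 /21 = 193.52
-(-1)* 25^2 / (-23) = -625 / 23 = -27.17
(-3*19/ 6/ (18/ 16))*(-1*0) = 0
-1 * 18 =-18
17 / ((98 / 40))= 340 / 49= 6.94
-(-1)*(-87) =-87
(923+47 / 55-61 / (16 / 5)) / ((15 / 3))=180.96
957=957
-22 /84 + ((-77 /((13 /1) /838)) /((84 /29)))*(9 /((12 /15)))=-42103787 /2184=-19278.29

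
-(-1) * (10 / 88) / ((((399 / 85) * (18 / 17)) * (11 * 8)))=7225 / 27808704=0.00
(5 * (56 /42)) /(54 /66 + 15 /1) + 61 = 61.42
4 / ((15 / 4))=16 / 15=1.07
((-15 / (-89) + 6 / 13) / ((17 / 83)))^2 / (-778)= -3661097049 / 300984518458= -0.01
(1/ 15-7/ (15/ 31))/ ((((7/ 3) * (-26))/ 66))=7128/ 455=15.67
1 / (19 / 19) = 1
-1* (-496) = 496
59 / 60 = 0.98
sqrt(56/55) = 2*sqrt(770)/55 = 1.01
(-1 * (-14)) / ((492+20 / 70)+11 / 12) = 1176 / 41429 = 0.03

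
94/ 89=1.06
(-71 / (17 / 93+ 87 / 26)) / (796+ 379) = -171678 / 10026275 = -0.02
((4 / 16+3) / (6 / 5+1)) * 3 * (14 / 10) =273 / 44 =6.20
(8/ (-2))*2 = -8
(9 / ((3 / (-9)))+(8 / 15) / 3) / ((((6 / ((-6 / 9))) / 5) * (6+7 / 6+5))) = 2414 / 1971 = 1.22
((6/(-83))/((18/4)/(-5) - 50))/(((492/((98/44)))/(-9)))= -0.00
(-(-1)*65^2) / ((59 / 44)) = 185900 / 59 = 3150.85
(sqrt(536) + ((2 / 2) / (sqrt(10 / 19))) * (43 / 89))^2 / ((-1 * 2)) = -42491691 / 158420 - 86 * sqrt(6365) / 445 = -283.64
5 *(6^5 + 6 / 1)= 38910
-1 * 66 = -66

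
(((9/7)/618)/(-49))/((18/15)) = -5/141316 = -0.00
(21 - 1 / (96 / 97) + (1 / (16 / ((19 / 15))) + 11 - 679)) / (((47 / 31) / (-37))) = 15812.28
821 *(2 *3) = 4926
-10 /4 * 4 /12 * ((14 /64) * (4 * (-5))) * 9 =525 /16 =32.81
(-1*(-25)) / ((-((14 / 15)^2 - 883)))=5625 / 198479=0.03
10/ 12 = 5/ 6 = 0.83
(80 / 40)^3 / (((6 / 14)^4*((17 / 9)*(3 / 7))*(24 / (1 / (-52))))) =-16807 / 71604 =-0.23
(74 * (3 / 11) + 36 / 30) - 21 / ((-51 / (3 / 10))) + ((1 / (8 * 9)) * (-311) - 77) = -805337 / 13464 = -59.81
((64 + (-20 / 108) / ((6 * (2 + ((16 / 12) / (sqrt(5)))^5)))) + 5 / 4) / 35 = 9600 * sqrt(5) / 1289861867 + 1717215372 / 921329905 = 1.86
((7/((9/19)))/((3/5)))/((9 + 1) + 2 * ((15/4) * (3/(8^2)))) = 17024/7155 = 2.38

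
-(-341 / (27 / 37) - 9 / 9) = 12644 / 27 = 468.30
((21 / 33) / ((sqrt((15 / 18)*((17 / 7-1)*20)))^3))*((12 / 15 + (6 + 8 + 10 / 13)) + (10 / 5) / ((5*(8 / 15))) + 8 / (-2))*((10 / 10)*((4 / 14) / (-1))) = -67263*sqrt(105) / 35750000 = -0.02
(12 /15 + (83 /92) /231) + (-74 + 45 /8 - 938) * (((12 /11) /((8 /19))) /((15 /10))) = -369249289 /212520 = -1737.48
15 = 15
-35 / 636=-0.06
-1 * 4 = -4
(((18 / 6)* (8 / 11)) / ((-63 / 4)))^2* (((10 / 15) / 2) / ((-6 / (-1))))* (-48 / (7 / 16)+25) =-303616 / 3361743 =-0.09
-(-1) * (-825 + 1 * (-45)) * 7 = -6090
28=28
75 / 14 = 5.36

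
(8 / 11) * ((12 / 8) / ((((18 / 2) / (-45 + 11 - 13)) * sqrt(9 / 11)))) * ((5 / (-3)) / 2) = 470 * sqrt(11) / 297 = 5.25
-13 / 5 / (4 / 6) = -39 / 10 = -3.90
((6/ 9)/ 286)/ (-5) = -1/ 2145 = -0.00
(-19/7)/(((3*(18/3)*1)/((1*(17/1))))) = -323/126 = -2.56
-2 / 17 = -0.12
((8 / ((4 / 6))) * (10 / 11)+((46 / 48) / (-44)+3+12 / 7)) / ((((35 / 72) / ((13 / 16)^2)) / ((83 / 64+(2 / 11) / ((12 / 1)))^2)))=149654834519983 / 4103224688640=36.47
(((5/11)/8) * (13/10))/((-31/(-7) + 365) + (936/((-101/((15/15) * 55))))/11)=9191/40202976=0.00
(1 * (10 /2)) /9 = 5 /9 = 0.56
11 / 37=0.30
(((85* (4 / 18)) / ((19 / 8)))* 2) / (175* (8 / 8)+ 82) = 2720 / 43947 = 0.06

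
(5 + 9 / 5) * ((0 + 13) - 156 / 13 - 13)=-408 / 5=-81.60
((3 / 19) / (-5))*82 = -246 / 95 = -2.59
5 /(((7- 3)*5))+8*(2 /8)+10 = 49 /4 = 12.25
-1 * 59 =-59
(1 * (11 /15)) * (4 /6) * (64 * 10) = 2816 /9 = 312.89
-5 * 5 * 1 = -25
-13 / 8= -1.62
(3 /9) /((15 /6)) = 2 /15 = 0.13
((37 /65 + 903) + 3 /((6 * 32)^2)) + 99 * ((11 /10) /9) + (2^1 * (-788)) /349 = 253987041437 /278753280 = 911.15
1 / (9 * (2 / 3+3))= 1 / 33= 0.03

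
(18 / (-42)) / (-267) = 1 / 623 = 0.00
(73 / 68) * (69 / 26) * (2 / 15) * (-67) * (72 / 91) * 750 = -303731100 / 20111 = -15102.73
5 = 5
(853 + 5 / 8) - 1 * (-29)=882.62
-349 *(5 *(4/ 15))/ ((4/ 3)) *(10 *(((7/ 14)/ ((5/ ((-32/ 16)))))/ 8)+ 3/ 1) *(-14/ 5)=26873/ 10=2687.30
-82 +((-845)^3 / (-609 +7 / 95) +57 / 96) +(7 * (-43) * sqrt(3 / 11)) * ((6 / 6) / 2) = 229254590745 / 231392 - 301 * sqrt(33) / 22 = 990684.23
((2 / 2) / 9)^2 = 1 / 81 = 0.01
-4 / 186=-2 / 93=-0.02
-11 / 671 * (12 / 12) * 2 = -0.03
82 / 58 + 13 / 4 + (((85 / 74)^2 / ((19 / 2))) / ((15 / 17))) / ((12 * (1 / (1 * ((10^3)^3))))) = 356192626647559 / 27155484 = 13116784.32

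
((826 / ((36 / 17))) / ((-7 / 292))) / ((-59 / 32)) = 79424 / 9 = 8824.89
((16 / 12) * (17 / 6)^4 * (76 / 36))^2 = 2518248436201 / 76527504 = 32906.45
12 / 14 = 6 / 7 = 0.86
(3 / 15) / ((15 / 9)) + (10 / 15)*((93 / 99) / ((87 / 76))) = 143639 / 215325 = 0.67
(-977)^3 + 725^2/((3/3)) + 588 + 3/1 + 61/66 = -61515208661/66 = -932048616.08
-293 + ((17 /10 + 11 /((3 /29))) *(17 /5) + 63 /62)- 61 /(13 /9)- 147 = -3442667 /30225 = -113.90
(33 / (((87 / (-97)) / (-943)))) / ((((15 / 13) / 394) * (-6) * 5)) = -2576829541 / 6525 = -394916.40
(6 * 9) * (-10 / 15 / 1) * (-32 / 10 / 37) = 3.11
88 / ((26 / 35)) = 1540 / 13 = 118.46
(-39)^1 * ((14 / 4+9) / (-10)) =195 / 4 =48.75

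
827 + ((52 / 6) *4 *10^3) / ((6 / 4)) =215443 / 9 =23938.11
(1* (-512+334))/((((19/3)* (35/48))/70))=-51264/19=-2698.11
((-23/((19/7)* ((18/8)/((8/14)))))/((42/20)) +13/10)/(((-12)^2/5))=9883/1034208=0.01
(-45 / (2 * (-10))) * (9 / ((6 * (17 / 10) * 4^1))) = 135 / 272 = 0.50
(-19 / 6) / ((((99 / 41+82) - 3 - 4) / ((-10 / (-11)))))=-3895 / 104742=-0.04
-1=-1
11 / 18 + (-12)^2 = 2603 / 18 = 144.61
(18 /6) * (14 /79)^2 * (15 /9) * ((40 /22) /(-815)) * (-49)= 0.02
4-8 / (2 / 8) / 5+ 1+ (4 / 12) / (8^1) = -163 / 120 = -1.36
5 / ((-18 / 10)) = -25 / 9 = -2.78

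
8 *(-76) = -608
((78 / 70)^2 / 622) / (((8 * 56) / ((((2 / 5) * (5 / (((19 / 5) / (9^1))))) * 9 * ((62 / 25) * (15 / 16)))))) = 11457693 / 25942873600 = 0.00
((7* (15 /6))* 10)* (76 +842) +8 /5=803258 /5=160651.60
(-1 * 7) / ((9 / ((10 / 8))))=-35 / 36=-0.97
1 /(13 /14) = 14 /13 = 1.08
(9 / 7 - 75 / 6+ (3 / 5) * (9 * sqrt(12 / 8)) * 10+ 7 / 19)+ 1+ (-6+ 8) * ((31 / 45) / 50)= -2938129 / 299250+ 27 * sqrt(6)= 56.32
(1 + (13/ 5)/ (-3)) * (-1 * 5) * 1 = -2/ 3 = -0.67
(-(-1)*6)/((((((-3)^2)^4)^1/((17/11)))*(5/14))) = 476/120285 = 0.00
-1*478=-478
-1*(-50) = 50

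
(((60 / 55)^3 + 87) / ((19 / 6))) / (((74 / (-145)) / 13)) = -664603875 / 935693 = -710.28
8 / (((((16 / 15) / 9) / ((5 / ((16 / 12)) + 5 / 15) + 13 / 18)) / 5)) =12975 / 8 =1621.88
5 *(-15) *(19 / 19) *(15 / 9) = -125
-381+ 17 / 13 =-379.69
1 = 1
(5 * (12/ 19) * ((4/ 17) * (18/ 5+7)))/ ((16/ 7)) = 1113/ 323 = 3.45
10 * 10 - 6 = 94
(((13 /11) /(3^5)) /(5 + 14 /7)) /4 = 13 /74844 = 0.00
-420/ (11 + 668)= -60/ 97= -0.62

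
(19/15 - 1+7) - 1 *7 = 4/15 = 0.27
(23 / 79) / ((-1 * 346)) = -23 / 27334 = -0.00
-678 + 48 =-630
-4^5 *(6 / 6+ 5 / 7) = -12288 / 7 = -1755.43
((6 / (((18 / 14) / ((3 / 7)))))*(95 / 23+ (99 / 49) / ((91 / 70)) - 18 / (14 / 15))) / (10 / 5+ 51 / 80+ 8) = -31883200 / 12468001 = -2.56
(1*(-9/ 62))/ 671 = -0.00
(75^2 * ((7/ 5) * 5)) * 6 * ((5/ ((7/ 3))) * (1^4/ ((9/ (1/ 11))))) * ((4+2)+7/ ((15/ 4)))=442500/ 11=40227.27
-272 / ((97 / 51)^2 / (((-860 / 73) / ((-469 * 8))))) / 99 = -8450360 / 3543495263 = -0.00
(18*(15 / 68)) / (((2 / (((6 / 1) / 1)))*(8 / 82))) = 16605 / 136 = 122.10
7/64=0.11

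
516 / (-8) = -129 / 2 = -64.50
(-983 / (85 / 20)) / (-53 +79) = -1966 / 221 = -8.90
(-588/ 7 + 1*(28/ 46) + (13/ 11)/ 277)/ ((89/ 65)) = -379850055/ 6237209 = -60.90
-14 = -14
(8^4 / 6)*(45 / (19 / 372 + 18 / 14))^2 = 9373800038400 / 12117361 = 773584.28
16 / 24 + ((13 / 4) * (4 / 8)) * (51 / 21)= 775 / 168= 4.61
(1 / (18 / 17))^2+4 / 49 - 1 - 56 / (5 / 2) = -1780207 / 79380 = -22.43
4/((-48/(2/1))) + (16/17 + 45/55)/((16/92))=22327/2244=9.95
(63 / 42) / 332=3 / 664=0.00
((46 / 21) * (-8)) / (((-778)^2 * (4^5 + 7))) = -92 / 3276250971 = -0.00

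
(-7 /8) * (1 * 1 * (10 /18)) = -35 /72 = -0.49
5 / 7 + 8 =61 / 7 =8.71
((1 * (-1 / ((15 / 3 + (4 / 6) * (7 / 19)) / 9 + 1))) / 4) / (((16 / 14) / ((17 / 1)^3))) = -2520369 / 3712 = -678.98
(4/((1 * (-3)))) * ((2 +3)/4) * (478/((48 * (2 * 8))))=-1195/1152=-1.04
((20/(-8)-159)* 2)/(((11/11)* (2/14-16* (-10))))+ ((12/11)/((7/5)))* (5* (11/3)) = 12.27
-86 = -86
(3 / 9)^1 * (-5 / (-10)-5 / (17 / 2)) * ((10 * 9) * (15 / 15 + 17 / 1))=-810 / 17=-47.65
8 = 8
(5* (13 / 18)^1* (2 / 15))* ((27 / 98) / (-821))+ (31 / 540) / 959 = -302713 / 2976141420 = -0.00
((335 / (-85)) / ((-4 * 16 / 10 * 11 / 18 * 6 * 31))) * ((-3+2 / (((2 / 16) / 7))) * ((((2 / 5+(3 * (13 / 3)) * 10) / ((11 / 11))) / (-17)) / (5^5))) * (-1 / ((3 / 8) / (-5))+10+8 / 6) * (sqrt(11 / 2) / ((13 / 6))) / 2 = -132133179 * sqrt(22) / 32028425000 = -0.02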